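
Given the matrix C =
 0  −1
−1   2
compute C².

[[1, −2], [−2, 5]]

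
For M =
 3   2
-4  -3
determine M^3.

[[3, 2], [-4, -3]]

M² = I (check: tr M = 0 and det M = -1), so M^3 = M since 3 is odd.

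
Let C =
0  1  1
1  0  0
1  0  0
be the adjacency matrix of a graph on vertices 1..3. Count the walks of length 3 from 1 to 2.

The number of length-3 walks from vertex 1 to vertex 2 is entry (1,2) of C³, where C is the adjacency matrix.
C² = [[2, 0, 0], [0, 1, 1], [0, 1, 1]]
C³ = [[0, 2, 2], [2, 0, 0], [2, 0, 0]]

2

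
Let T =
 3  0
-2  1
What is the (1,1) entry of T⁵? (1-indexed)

243

tr T = 4 and det T = 3, so the characteristic polynomial is λ² − (4)λ + (3) with roots 3 and 1.
Eigenvectors give P = [[-1, 0], [1, 1]] with P⁻¹ = [[-1, 0], [1, 1]], and T = P·diag(3, 1)·P⁻¹.
Then T⁵ = P·diag(243, 1)·P⁻¹ = [[-243, 0], [243, 1]] · [[-1, 0], [1, 1]] = [[243, 0], [-242, 1]].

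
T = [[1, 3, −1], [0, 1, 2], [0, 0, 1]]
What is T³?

T = I + N where N = [[0, 3, −1], [0, 0, 2], [0, 0, 0]] is strictly upper-triangular, so N³ = 0.
(I + N)³ = I + 3·N + 3·N² = [[1, 9, 15], [0, 1, 6], [0, 0, 1]].

[[1, 9, 15], [0, 1, 6], [0, 0, 1]]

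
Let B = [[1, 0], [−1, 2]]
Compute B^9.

tr B = 3 and det B = 2, so the characteristic polynomial is λ² − (3)λ + (2) with roots 1 and 2.
Eigenvectors give P = [[1, 0], [1, −1]] with P⁻¹ = [[1, 0], [1, −1]], and B = P·diag(1, 2)·P⁻¹.
Then B^9 = P·diag(1, 512)·P⁻¹ = [[1, 0], [1, −512]] · [[1, 0], [1, −1]] = [[1, 0], [−511, 512]].

[[1, 0], [−511, 512]]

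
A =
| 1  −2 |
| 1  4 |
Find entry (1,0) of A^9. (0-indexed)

tr A = 5 and det A = 6, so the characteristic polynomial is λ² − (5)λ + (6) with roots 3 and 2.
Eigenvectors give P = [[−1, −2], [1, 1]] with P⁻¹ = [[1, 2], [−1, −1]], and A = P·diag(3, 2)·P⁻¹.
Then A^9 = P·diag(19683, 512)·P⁻¹ = [[−19683, −1024], [19683, 512]] · [[1, 2], [−1, −1]] = [[−18659, −38342], [19171, 38854]].

19171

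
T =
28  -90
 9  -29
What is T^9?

tr T = -1 and det T = -2, so the characteristic polynomial is λ² − (-1)λ + (-2) with roots 1 and -2.
Eigenvectors give P = [[10, 3], [3, 1]] with P⁻¹ = [[1, -3], [-3, 10]], and T = P·diag(1, -2)·P⁻¹.
Then T^9 = P·diag(1, -512)·P⁻¹ = [[10, -1536], [3, -512]] · [[1, -3], [-3, 10]] = [[4618, -15390], [1539, -5129]].

[[4618, -15390], [1539, -5129]]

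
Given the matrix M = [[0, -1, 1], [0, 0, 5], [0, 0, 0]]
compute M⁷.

M is strictly triangular, hence nilpotent: M³ = 0, so M⁷ = 0.

[[0, 0, 0], [0, 0, 0], [0, 0, 0]]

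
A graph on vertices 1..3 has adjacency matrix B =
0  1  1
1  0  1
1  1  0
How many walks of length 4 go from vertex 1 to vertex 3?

The number of length-4 walks from vertex 1 to vertex 3 is entry (1,3) of B⁴, where B is the adjacency matrix.
B² = [[2, 1, 1], [1, 2, 1], [1, 1, 2]]
B³ = [[2, 3, 3], [3, 2, 3], [3, 3, 2]]
B⁴ = [[6, 5, 5], [5, 6, 5], [5, 5, 6]]

5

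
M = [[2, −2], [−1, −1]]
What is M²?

[[6, −2], [−1, 3]]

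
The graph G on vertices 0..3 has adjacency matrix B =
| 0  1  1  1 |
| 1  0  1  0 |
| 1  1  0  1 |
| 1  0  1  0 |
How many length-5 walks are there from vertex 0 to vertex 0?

The number of length-5 walks from vertex 0 to vertex 0 is entry (0,0) of B⁵, where B is the adjacency matrix.
B² = [[3, 1, 2, 1], [1, 2, 1, 2], [2, 1, 3, 1], [1, 2, 1, 2]]
B³ = [[4, 5, 5, 5], [5, 2, 5, 2], [5, 5, 4, 5], [5, 2, 5, 2]]
B⁴ = [[15, 9, 14, 9], [9, 10, 9, 10], [14, 9, 15, 9], [9, 10, 9, 10]]
B⁵ = [[32, 29, 33, 29], [29, 18, 29, 18], [33, 29, 32, 29], [29, 18, 29, 18]]

32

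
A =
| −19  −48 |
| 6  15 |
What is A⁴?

tr A = −4 and det A = 3, so the characteristic polynomial is λ² − (−4)λ + (3) with roots −1 and −3.
Eigenvectors give P = [[−8, −3], [3, 1]] with P⁻¹ = [[1, 3], [−3, −8]], and A = P·diag(−1, −3)·P⁻¹.
Then A⁴ = P·diag(1, 81)·P⁻¹ = [[−8, −243], [3, 81]] · [[1, 3], [−3, −8]] = [[721, 1920], [−240, −639]].

[[721, 1920], [−240, −639]]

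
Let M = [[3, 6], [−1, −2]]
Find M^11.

[[3, 6], [−1, −2]]

M² = M (a projection; rank 1, trace 1), so M^11 = M.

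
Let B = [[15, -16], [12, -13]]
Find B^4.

[[321, -320], [240, -239]]

tr B = 2 and det B = -3, so the characteristic polynomial is λ² − (2)λ + (-3) with roots -1 and 3.
Eigenvectors give P = [[1, 4], [1, 3]] with P⁻¹ = [[-3, 4], [1, -1]], and B = P·diag(-1, 3)·P⁻¹.
Then B^4 = P·diag(1, 81)·P⁻¹ = [[1, 324], [1, 243]] · [[-3, 4], [1, -1]] = [[321, -320], [240, -239]].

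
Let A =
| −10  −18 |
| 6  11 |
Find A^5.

tr A = 1 and det A = −2, so the characteristic polynomial is λ² − (1)λ + (−2) with roots 2 and −1.
Eigenvectors give P = [[−3, −2], [2, 1]] with P⁻¹ = [[1, 2], [−2, −3]], and A = P·diag(2, −1)·P⁻¹.
Then A^5 = P·diag(32, −1)·P⁻¹ = [[−96, 2], [64, −1]] · [[1, 2], [−2, −3]] = [[−100, −198], [66, 131]].

[[−100, −198], [66, 131]]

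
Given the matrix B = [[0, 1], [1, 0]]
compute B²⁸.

[[1, 0], [0, 1]]

B² = I (check: tr B = 0 and det B = -1), so B²⁸ = I since 28 is even.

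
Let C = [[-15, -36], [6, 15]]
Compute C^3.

tr C = 0 and det C = -9, so the characteristic polynomial is λ² − (0)λ + (-9) with roots -3 and 3.
Eigenvectors give P = [[-3, -2], [1, 1]] with P⁻¹ = [[-1, -2], [1, 3]], and C = P·diag(-3, 3)·P⁻¹.
Then C^3 = P·diag(-27, 27)·P⁻¹ = [[81, -54], [-27, 27]] · [[-1, -2], [1, 3]] = [[-135, -324], [54, 135]].

[[-135, -324], [54, 135]]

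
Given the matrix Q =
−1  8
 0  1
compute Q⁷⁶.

Q² = I (check: tr Q = 0 and det Q = −1), so Q⁷⁶ = I since 76 is even.

[[1, 0], [0, 1]]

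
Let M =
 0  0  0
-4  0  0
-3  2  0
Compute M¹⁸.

M is strictly triangular, hence nilpotent: M³ = 0, so M¹⁸ = 0.

[[0, 0, 0], [0, 0, 0], [0, 0, 0]]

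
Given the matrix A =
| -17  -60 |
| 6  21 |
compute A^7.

tr A = 4 and det A = 3, so the characteristic polynomial is λ² − (4)λ + (3) with roots 3 and 1.
Eigenvectors give P = [[3, 10], [-1, -3]] with P⁻¹ = [[-3, -10], [1, 3]], and A = P·diag(3, 1)·P⁻¹.
Then A^7 = P·diag(2187, 1)·P⁻¹ = [[6561, 10], [-2187, -3]] · [[-3, -10], [1, 3]] = [[-19673, -65580], [6558, 21861]].

[[-19673, -65580], [6558, 21861]]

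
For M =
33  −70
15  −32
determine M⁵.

[[1893, −3850], [825, −1682]]

tr M = 1 and det M = −6, so the characteristic polynomial is λ² − (1)λ + (−6) with roots −2 and 3.
Eigenvectors give P = [[−2, 7], [−1, 3]] with P⁻¹ = [[3, −7], [1, −2]], and M = P·diag(−2, 3)·P⁻¹.
Then M⁵ = P·diag(−32, 243)·P⁻¹ = [[64, 1701], [32, 729]] · [[3, −7], [1, −2]] = [[1893, −3850], [825, −1682]].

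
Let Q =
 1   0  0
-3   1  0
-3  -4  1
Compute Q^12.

Q = I + N where N = [[0, 0, 0], [-3, 0, 0], [-3, -4, 0]] is strictly lower-triangular, so N^3 = 0.
(I + N)^12 = I + 12·N + 66·N^2 = [[1, 0, 0], [-36, 1, 0], [756, -48, 1]].

[[1, 0, 0], [-36, 1, 0], [756, -48, 1]]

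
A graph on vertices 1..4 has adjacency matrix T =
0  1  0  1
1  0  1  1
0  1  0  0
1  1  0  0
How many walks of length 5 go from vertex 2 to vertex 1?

The number of length-5 walks from vertex 2 to vertex 1 is entry (2,1) of T⁵, where T is the adjacency matrix.
T² = [[2, 1, 1, 1], [1, 3, 0, 1], [1, 0, 1, 1], [1, 1, 1, 2]]
T³ = [[2, 4, 1, 3], [4, 2, 3, 4], [1, 3, 0, 1], [3, 4, 1, 2]]
T⁴ = [[7, 6, 4, 6], [6, 11, 2, 6], [4, 2, 3, 4], [6, 6, 4, 7]]
T⁵ = [[12, 17, 6, 13], [17, 14, 11, 17], [6, 11, 2, 6], [13, 17, 6, 12]]

17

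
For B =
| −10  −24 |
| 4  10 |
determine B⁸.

[[256, 0], [0, 256]]

tr B = 0 and det B = −4, so the characteristic polynomial is λ² − (0)λ + (−4) with roots 2 and −2.
Eigenvectors give P = [[−2, 3], [1, −1]] with P⁻¹ = [[1, 3], [1, 2]], and B = P·diag(2, −2)·P⁻¹.
Then B⁸ = P·diag(256, 256)·P⁻¹ = [[−512, 768], [256, −256]] · [[1, 3], [1, 2]] = [[256, 0], [0, 256]].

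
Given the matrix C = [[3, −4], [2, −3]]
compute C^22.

C² = I (check: tr C = 0 and det C = −1), so C^22 = I since 22 is even.

[[1, 0], [0, 1]]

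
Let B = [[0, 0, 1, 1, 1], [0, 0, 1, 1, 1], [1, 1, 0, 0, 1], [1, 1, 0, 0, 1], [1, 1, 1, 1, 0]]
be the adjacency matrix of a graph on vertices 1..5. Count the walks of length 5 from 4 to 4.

The number of length-5 walks from vertex 4 to vertex 4 is entry (4,4) of B⁵, where B is the adjacency matrix.
B² = [[3, 3, 1, 1, 2], [3, 3, 1, 1, 2], [1, 1, 3, 3, 2], [1, 1, 3, 3, 2], [2, 2, 2, 2, 4]]
B³ = [[4, 4, 8, 8, 8], [4, 4, 8, 8, 8], [8, 8, 4, 4, 8], [8, 8, 4, 4, 8], [8, 8, 8, 8, 8]]
B⁴ = [[24, 24, 16, 16, 24], [24, 24, 16, 16, 24], [16, 16, 24, 24, 24], [16, 16, 24, 24, 24], [24, 24, 24, 24, 32]]
B⁵ = [[56, 56, 72, 72, 80], [56, 56, 72, 72, 80], [72, 72, 56, 56, 80], [72, 72, 56, 56, 80], [80, 80, 80, 80, 96]]

56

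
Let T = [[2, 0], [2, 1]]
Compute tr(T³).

T² = [[4, 0], [6, 1]]
T³ = [[8, 0], [14, 1]]

9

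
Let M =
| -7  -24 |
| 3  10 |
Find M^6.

[[-503, -1512], [189, 568]]

tr M = 3 and det M = 2, so the characteristic polynomial is λ² − (3)λ + (2) with roots 1 and 2.
Eigenvectors give P = [[-3, -8], [1, 3]] with P⁻¹ = [[-3, -8], [1, 3]], and M = P·diag(1, 2)·P⁻¹.
Then M^6 = P·diag(1, 64)·P⁻¹ = [[-3, -512], [1, 192]] · [[-3, -8], [1, 3]] = [[-503, -1512], [189, 568]].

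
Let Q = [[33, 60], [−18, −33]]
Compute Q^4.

tr Q = 0 and det Q = −9, so the characteristic polynomial is λ² − (0)λ + (−9) with roots −3 and 3.
Eigenvectors give P = [[5, 2], [−3, −1]] with P⁻¹ = [[−1, −2], [3, 5]], and Q = P·diag(−3, 3)·P⁻¹.
Then Q^4 = P·diag(81, 81)·P⁻¹ = [[405, 162], [−243, −81]] · [[−1, −2], [3, 5]] = [[81, 0], [0, 81]].

[[81, 0], [0, 81]]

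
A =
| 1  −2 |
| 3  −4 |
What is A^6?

[[−125, 126], [−189, 190]]

tr A = −3 and det A = 2, so the characteristic polynomial is λ² − (−3)λ + (2) with roots −2 and −1.
Eigenvectors give P = [[−2, 1], [−3, 1]] with P⁻¹ = [[1, −1], [3, −2]], and A = P·diag(−2, −1)·P⁻¹.
Then A^6 = P·diag(64, 1)·P⁻¹ = [[−128, 1], [−192, 1]] · [[1, −1], [3, −2]] = [[−125, 126], [−189, 190]].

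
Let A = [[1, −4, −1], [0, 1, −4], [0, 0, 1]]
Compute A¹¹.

A = I + N where N = [[0, −4, −1], [0, 0, −4], [0, 0, 0]] is strictly upper-triangular, so N³ = 0.
(I + N)¹¹ = I + 11·N + 55·N² = [[1, −44, 869], [0, 1, −44], [0, 0, 1]].

[[1, −44, 869], [0, 1, −44], [0, 0, 1]]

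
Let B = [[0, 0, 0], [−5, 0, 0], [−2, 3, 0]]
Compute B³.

[[0, 0, 0], [0, 0, 0], [0, 0, 0]]

B is strictly triangular, hence nilpotent: B³ = 0, so B³ = 0.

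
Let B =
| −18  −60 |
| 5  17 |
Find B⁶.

tr B = −1 and det B = −6, so the characteristic polynomial is λ² − (−1)λ + (−6) with roots 2 and −3.
Eigenvectors give P = [[−3, 4], [1, −1]] with P⁻¹ = [[1, 4], [1, 3]], and B = P·diag(2, −3)·P⁻¹.
Then B⁶ = P·diag(64, 729)·P⁻¹ = [[−192, 2916], [64, −729]] · [[1, 4], [1, 3]] = [[2724, 7980], [−665, −1931]].

[[2724, 7980], [−665, −1931]]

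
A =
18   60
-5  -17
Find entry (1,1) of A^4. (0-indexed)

-179

tr A = 1 and det A = -6, so the characteristic polynomial is λ² − (1)λ + (-6) with roots 3 and -2.
Eigenvectors give P = [[4, -3], [-1, 1]] with P⁻¹ = [[1, 3], [1, 4]], and A = P·diag(3, -2)·P⁻¹.
Then A^4 = P·diag(81, 16)·P⁻¹ = [[324, -48], [-81, 16]] · [[1, 3], [1, 4]] = [[276, 780], [-65, -179]].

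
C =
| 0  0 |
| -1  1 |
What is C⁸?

[[0, 0], [-1, 1]]

C² = C (a projection; rank 1, trace 1), so C⁸ = C.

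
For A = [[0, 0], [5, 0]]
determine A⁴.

[[0, 0], [0, 0]]

A is strictly triangular, hence nilpotent: A² = 0, so A⁴ = 0.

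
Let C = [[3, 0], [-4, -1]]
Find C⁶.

tr C = 2 and det C = -3, so the characteristic polynomial is λ² − (2)λ + (-3) with roots -1 and 3.
Eigenvectors give P = [[0, -1], [1, 1]] with P⁻¹ = [[1, 1], [-1, 0]], and C = P·diag(-1, 3)·P⁻¹.
Then C⁶ = P·diag(1, 729)·P⁻¹ = [[0, -729], [1, 729]] · [[1, 1], [-1, 0]] = [[729, 0], [-728, 1]].

[[729, 0], [-728, 1]]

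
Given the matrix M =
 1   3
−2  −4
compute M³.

[[13, 21], [−14, −22]]

tr M = −3 and det M = 2, so the characteristic polynomial is λ² − (−3)λ + (2) with roots −1 and −2.
Eigenvectors give P = [[3, 1], [−2, −1]] with P⁻¹ = [[1, 1], [−2, −3]], and M = P·diag(−1, −2)·P⁻¹.
Then M³ = P·diag(−1, −8)·P⁻¹ = [[−3, −8], [2, 8]] · [[1, 1], [−2, −3]] = [[13, 21], [−14, −22]].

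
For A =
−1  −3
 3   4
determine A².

[[−8, −9], [9, 7]]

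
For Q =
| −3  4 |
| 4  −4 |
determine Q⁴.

Q² = [[25, −28], [−28, 32]]
Q³ = [[−187, 212], [212, −240]]
Q⁴ = [[1409, −1596], [−1596, 1808]]

[[1409, −1596], [−1596, 1808]]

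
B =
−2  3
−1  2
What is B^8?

[[1, 0], [0, 1]]

B² = I (check: tr B = 0 and det B = −1), so B^8 = I since 8 is even.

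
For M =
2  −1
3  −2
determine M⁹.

[[2, −1], [3, −2]]

M² = I (check: tr M = 0 and det M = −1), so M⁹ = M since 9 is odd.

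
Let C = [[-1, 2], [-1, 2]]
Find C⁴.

C² = C (a projection; rank 1, trace 1), so C⁴ = C.

[[-1, 2], [-1, 2]]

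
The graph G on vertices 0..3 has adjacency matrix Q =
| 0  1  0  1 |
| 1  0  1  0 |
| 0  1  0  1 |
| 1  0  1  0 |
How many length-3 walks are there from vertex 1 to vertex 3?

The number of length-3 walks from vertex 1 to vertex 3 is entry (1,3) of Q³, where Q is the adjacency matrix.
Q² = [[2, 0, 2, 0], [0, 2, 0, 2], [2, 0, 2, 0], [0, 2, 0, 2]]
Q³ = [[0, 4, 0, 4], [4, 0, 4, 0], [0, 4, 0, 4], [4, 0, 4, 0]]

0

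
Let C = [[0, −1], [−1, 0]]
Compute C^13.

C² = I (check: tr C = 0 and det C = −1), so C^13 = C since 13 is odd.

[[0, −1], [−1, 0]]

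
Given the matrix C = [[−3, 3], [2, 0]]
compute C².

[[15, −9], [−6, 6]]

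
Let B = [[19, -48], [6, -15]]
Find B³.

tr B = 4 and det B = 3, so the characteristic polynomial is λ² − (4)λ + (3) with roots 3 and 1.
Eigenvectors give P = [[3, -8], [1, -3]] with P⁻¹ = [[3, -8], [1, -3]], and B = P·diag(3, 1)·P⁻¹.
Then B³ = P·diag(27, 1)·P⁻¹ = [[81, -8], [27, -3]] · [[3, -8], [1, -3]] = [[235, -624], [78, -207]].

[[235, -624], [78, -207]]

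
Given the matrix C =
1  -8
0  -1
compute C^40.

C² = I (check: tr C = 0 and det C = -1), so C^40 = I since 40 is even.

[[1, 0], [0, 1]]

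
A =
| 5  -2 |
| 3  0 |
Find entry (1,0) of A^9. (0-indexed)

57513

tr A = 5 and det A = 6, so the characteristic polynomial is λ² − (5)λ + (6) with roots 2 and 3.
Eigenvectors give P = [[-2, 1], [-3, 1]] with P⁻¹ = [[1, -1], [3, -2]], and A = P·diag(2, 3)·P⁻¹.
Then A^9 = P·diag(512, 19683)·P⁻¹ = [[-1024, 19683], [-1536, 19683]] · [[1, -1], [3, -2]] = [[58025, -38342], [57513, -37830]].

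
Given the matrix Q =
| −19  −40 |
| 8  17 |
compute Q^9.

[[−98419, −196840], [39368, 78737]]

tr Q = −2 and det Q = −3, so the characteristic polynomial is λ² − (−2)λ + (−3) with roots 1 and −3.
Eigenvectors give P = [[−2, 5], [1, −2]] with P⁻¹ = [[2, 5], [1, 2]], and Q = P·diag(1, −3)·P⁻¹.
Then Q^9 = P·diag(1, −19683)·P⁻¹ = [[−2, −98415], [1, 39366]] · [[2, 5], [1, 2]] = [[−98419, −196840], [39368, 78737]].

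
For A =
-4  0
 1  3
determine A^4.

[[256, 0], [-25, 81]]

A^2 = [[16, 0], [-1, 9]]
A^3 = [[-64, 0], [13, 27]]
A^4 = [[256, 0], [-25, 81]]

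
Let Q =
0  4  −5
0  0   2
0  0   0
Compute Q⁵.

Q is strictly triangular, hence nilpotent: Q³ = 0, so Q⁵ = 0.

[[0, 0, 0], [0, 0, 0], [0, 0, 0]]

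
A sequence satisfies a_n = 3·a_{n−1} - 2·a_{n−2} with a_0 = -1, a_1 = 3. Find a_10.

With companion matrix C = [[3, -2], [1, 0]], [a_n, a_{n−1}]ᵀ = C·[a_{n−1}, a_{n−2}]ᵀ, so [a_10, a_9]ᵀ = C⁹·[a_1, a_0]ᵀ.
C⁹ = [[1023, -1022], [511, -510]], giving [a_10, a_9]ᵀ = [[4091], [2043]].

4091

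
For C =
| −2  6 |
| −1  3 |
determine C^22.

C² = C (a projection; rank 1, trace 1), so C^22 = C.

[[−2, 6], [−1, 3]]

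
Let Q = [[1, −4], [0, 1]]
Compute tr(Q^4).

2

Q = I + N where N = [[0, −4], [0, 0]] is strictly upper-triangular, so N^2 = 0.
(I + N)^4 = I + 4·N = [[1, −16], [0, 1]].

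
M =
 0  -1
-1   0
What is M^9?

M² = I (check: tr M = 0 and det M = -1), so M^9 = M since 9 is odd.

[[0, -1], [-1, 0]]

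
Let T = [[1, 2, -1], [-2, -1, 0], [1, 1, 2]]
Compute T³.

T² = [[-4, -1, -3], [0, -3, 2], [1, 3, 3]]
T³ = [[-5, -10, -2], [8, 5, 4], [-2, 2, 5]]

[[-5, -10, -2], [8, 5, 4], [-2, 2, 5]]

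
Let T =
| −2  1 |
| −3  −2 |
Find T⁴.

[[−47, −8], [24, −47]]

T² = [[1, −4], [12, 1]]
T³ = [[10, 9], [−27, 10]]
T⁴ = [[−47, −8], [24, −47]]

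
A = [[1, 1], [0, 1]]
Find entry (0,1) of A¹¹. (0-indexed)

11

A = I + N where N = [[0, 1], [0, 0]] is strictly upper-triangular, so N² = 0.
(I + N)¹¹ = I + 11·N = [[1, 11], [0, 1]].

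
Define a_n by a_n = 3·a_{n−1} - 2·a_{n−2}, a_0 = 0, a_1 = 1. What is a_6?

63

With companion matrix A = [[3, -2], [1, 0]], [a_n, a_{n−1}]ᵀ = A·[a_{n−1}, a_{n−2}]ᵀ, so [a_6, a_5]ᵀ = A^5·[a_1, a_0]ᵀ.
A^5 = [[63, -62], [31, -30]], giving [a_6, a_5]ᵀ = [[63], [31]].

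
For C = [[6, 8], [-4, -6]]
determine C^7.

[[384, 512], [-256, -384]]

tr C = 0 and det C = -4, so the characteristic polynomial is λ² − (0)λ + (-4) with roots -2 and 2.
Eigenvectors give P = [[-1, -2], [1, 1]] with P⁻¹ = [[1, 2], [-1, -1]], and C = P·diag(-2, 2)·P⁻¹.
Then C^7 = P·diag(-128, 128)·P⁻¹ = [[128, -256], [-128, 128]] · [[1, 2], [-1, -1]] = [[384, 512], [-256, -384]].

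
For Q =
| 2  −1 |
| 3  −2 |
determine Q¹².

[[1, 0], [0, 1]]

Q² = I (check: tr Q = 0 and det Q = −1), so Q¹² = I since 12 is even.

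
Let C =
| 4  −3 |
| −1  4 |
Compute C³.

C² = [[19, −24], [−8, 19]]
C³ = [[100, −153], [−51, 100]]

[[100, −153], [−51, 100]]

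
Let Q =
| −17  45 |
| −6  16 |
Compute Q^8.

[[1531, −3825], [510, −1274]]

tr Q = −1 and det Q = −2, so the characteristic polynomial is λ² − (−1)λ + (−2) with roots 1 and −2.
Eigenvectors give P = [[−5, 3], [−2, 1]] with P⁻¹ = [[1, −3], [2, −5]], and Q = P·diag(1, −2)·P⁻¹.
Then Q^8 = P·diag(1, 256)·P⁻¹ = [[−5, 768], [−2, 256]] · [[1, −3], [2, −5]] = [[1531, −3825], [510, −1274]].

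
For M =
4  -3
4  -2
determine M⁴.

[[-32, 24], [-32, 16]]

M² = [[4, -6], [8, -8]]
M³ = [[-8, 0], [0, -8]]
M⁴ = [[-32, 24], [-32, 16]]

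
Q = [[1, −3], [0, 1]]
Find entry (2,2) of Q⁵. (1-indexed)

1

Q = I + N where N = [[0, −3], [0, 0]] is strictly upper-triangular, so N² = 0.
(I + N)⁵ = I + 5·N = [[1, −15], [0, 1]].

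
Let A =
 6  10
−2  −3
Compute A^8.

[[1276, 2550], [−510, −1019]]

tr A = 3 and det A = 2, so the characteristic polynomial is λ² − (3)λ + (2) with roots 2 and 1.
Eigenvectors give P = [[−5, −2], [2, 1]] with P⁻¹ = [[−1, −2], [2, 5]], and A = P·diag(2, 1)·P⁻¹.
Then A^8 = P·diag(256, 1)·P⁻¹ = [[−1280, −2], [512, 1]] · [[−1, −2], [2, 5]] = [[1276, 2550], [−510, −1019]].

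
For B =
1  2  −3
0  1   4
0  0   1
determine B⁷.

B = I + N where N = [[0, 2, −3], [0, 0, 4], [0, 0, 0]] is strictly upper-triangular, so N³ = 0.
(I + N)⁷ = I + 7·N + 21·N² = [[1, 14, 147], [0, 1, 28], [0, 0, 1]].

[[1, 14, 147], [0, 1, 28], [0, 0, 1]]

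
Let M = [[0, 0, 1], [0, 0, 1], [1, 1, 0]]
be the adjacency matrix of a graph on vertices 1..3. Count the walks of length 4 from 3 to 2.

0

The number of length-4 walks from vertex 3 to vertex 2 is entry (3,2) of M^4, where M is the adjacency matrix.
M^2 = [[1, 1, 0], [1, 1, 0], [0, 0, 2]]
M^3 = [[0, 0, 2], [0, 0, 2], [2, 2, 0]]
M^4 = [[2, 2, 0], [2, 2, 0], [0, 0, 4]]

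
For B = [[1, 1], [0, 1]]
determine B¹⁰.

B = I + N where N = [[0, 1], [0, 0]] is strictly upper-triangular, so N² = 0.
(I + N)¹⁰ = I + 10·N = [[1, 10], [0, 1]].

[[1, 10], [0, 1]]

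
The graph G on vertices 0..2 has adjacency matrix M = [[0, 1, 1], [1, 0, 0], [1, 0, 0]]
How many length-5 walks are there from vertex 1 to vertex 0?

4

The number of length-5 walks from vertex 1 to vertex 0 is entry (1,0) of M⁵, where M is the adjacency matrix.
M² = [[2, 0, 0], [0, 1, 1], [0, 1, 1]]
M³ = [[0, 2, 2], [2, 0, 0], [2, 0, 0]]
M⁴ = [[4, 0, 0], [0, 2, 2], [0, 2, 2]]
M⁵ = [[0, 4, 4], [4, 0, 0], [4, 0, 0]]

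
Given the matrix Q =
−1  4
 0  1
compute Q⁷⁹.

Q² = I (check: tr Q = 0 and det Q = −1), so Q⁷⁹ = Q since 79 is odd.

[[−1, 4], [0, 1]]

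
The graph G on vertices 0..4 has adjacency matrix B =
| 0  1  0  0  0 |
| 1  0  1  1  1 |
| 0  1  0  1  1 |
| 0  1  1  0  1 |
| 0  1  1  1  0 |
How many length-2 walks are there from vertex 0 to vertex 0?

The number of length-2 walks from vertex 0 to vertex 0 is entry (0,0) of B², where B is the adjacency matrix.
B² = [[1, 0, 1, 1, 1], [0, 4, 2, 2, 2], [1, 2, 3, 2, 2], [1, 2, 2, 3, 2], [1, 2, 2, 2, 3]]

1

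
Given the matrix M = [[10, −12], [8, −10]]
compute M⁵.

tr M = 0 and det M = −4, so the characteristic polynomial is λ² − (0)λ + (−4) with roots 2 and −2.
Eigenvectors give P = [[3, 1], [2, 1]] with P⁻¹ = [[1, −1], [−2, 3]], and M = P·diag(2, −2)·P⁻¹.
Then M⁵ = P·diag(32, −32)·P⁻¹ = [[96, −32], [64, −32]] · [[1, −1], [−2, 3]] = [[160, −192], [128, −160]].

[[160, −192], [128, −160]]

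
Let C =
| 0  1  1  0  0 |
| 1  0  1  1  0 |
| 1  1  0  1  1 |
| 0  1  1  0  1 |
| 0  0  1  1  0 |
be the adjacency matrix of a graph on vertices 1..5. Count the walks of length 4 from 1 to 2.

The number of length-4 walks from vertex 1 to vertex 2 is entry (1,2) of C^4, where C is the adjacency matrix.
C^2 = [[2, 1, 1, 2, 1], [1, 3, 2, 1, 2], [1, 2, 4, 2, 1], [2, 1, 2, 3, 1], [1, 2, 1, 1, 2]]
C^3 = [[2, 5, 6, 3, 3], [5, 4, 7, 7, 3], [6, 7, 6, 7, 6], [3, 7, 7, 4, 5], [3, 3, 6, 5, 2]]
C^4 = [[11, 11, 13, 14, 9], [11, 19, 19, 14, 14], [13, 19, 26, 19, 13], [14, 14, 19, 19, 11], [9, 14, 13, 11, 11]]

11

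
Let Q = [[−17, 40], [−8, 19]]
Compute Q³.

[[−113, 280], [−56, 139]]

tr Q = 2 and det Q = −3, so the characteristic polynomial is λ² − (2)λ + (−3) with roots −1 and 3.
Eigenvectors give P = [[5, −2], [2, −1]] with P⁻¹ = [[1, −2], [2, −5]], and Q = P·diag(−1, 3)·P⁻¹.
Then Q³ = P·diag(−1, 27)·P⁻¹ = [[−5, −54], [−2, −27]] · [[1, −2], [2, −5]] = [[−113, 280], [−56, 139]].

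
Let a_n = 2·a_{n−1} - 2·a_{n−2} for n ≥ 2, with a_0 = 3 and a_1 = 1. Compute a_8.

With companion matrix C = [[2, -2], [1, 0]], [a_n, a_{n−1}]ᵀ = C·[a_{n−1}, a_{n−2}]ᵀ, so [a_8, a_7]ᵀ = C^7·[a_1, a_0]ᵀ.
C^7 = [[0, 16], [-8, 16]], giving [a_8, a_7]ᵀ = [[48], [40]].

48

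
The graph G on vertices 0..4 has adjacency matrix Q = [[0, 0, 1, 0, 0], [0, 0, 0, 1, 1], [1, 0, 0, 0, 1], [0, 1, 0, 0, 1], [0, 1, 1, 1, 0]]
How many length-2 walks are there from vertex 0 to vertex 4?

The number of length-2 walks from vertex 0 to vertex 4 is entry (0,4) of Q², where Q is the adjacency matrix.
Q² = [[1, 0, 0, 0, 1], [0, 2, 1, 1, 1], [0, 1, 2, 1, 0], [0, 1, 1, 2, 1], [1, 1, 0, 1, 3]]

1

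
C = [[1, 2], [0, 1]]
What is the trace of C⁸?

C = I + N where N = [[0, 2], [0, 0]] is strictly upper-triangular, so N² = 0.
(I + N)⁸ = I + 8·N = [[1, 16], [0, 1]].

2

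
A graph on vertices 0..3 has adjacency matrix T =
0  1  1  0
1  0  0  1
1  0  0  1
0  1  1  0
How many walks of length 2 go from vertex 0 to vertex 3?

2

The number of length-2 walks from vertex 0 to vertex 3 is entry (0,3) of T^2, where T is the adjacency matrix.
T^2 = [[2, 0, 0, 2], [0, 2, 2, 0], [0, 2, 2, 0], [2, 0, 0, 2]]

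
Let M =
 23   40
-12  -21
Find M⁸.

[[39361, 65600], [-19680, -32799]]

tr M = 2 and det M = -3, so the characteristic polynomial is λ² − (2)λ + (-3) with roots -1 and 3.
Eigenvectors give P = [[-5, -2], [3, 1]] with P⁻¹ = [[1, 2], [-3, -5]], and M = P·diag(-1, 3)·P⁻¹.
Then M⁸ = P·diag(1, 6561)·P⁻¹ = [[-5, -13122], [3, 6561]] · [[1, 2], [-3, -5]] = [[39361, 65600], [-19680, -32799]].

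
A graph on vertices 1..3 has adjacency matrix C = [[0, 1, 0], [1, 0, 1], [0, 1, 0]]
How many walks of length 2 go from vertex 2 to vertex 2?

The number of length-2 walks from vertex 2 to vertex 2 is entry (2,2) of C², where C is the adjacency matrix.
C² = [[1, 0, 1], [0, 2, 0], [1, 0, 1]]

2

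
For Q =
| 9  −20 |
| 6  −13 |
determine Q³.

tr Q = −4 and det Q = 3, so the characteristic polynomial is λ² − (−4)λ + (3) with roots −1 and −3.
Eigenvectors give P = [[2, −5], [1, −3]] with P⁻¹ = [[3, −5], [1, −2]], and Q = P·diag(−1, −3)·P⁻¹.
Then Q³ = P·diag(−1, −27)·P⁻¹ = [[−2, 135], [−1, 81]] · [[3, −5], [1, −2]] = [[129, −260], [78, −157]].

[[129, −260], [78, −157]]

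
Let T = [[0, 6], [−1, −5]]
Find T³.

tr T = −5 and det T = 6, so the characteristic polynomial is λ² − (−5)λ + (6) with roots −2 and −3.
Eigenvectors give P = [[3, 2], [−1, −1]] with P⁻¹ = [[1, 2], [−1, −3]], and T = P·diag(−2, −3)·P⁻¹.
Then T³ = P·diag(−8, −27)·P⁻¹ = [[−24, −54], [8, 27]] · [[1, 2], [−1, −3]] = [[30, 114], [−19, −65]].

[[30, 114], [−19, −65]]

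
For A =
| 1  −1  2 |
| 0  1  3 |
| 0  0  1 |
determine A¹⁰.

A = I + N where N = [[0, −1, 2], [0, 0, 3], [0, 0, 0]] is strictly upper-triangular, so N³ = 0.
(I + N)¹⁰ = I + 10·N + 45·N² = [[1, −10, −115], [0, 1, 30], [0, 0, 1]].

[[1, −10, −115], [0, 1, 30], [0, 0, 1]]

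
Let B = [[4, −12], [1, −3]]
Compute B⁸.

B² = B (a projection; rank 1, trace 1), so B⁸ = B.

[[4, −12], [1, −3]]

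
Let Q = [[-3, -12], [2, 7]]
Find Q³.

[[-51, -156], [26, 79]]

tr Q = 4 and det Q = 3, so the characteristic polynomial is λ² − (4)λ + (3) with roots 1 and 3.
Eigenvectors give P = [[3, -2], [-1, 1]] with P⁻¹ = [[1, 2], [1, 3]], and Q = P·diag(1, 3)·P⁻¹.
Then Q³ = P·diag(1, 27)·P⁻¹ = [[3, -54], [-1, 27]] · [[1, 2], [1, 3]] = [[-51, -156], [26, 79]].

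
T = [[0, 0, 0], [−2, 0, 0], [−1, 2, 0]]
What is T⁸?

T is strictly triangular, hence nilpotent: T³ = 0, so T⁸ = 0.

[[0, 0, 0], [0, 0, 0], [0, 0, 0]]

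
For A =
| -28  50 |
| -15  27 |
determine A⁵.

[[-1618, 2750], [-825, 1407]]

tr A = -1 and det A = -6, so the characteristic polynomial is λ² − (-1)λ + (-6) with roots 2 and -3.
Eigenvectors give P = [[-5, 2], [-3, 1]] with P⁻¹ = [[1, -2], [3, -5]], and A = P·diag(2, -3)·P⁻¹.
Then A⁵ = P·diag(32, -243)·P⁻¹ = [[-160, -486], [-96, -243]] · [[1, -2], [3, -5]] = [[-1618, 2750], [-825, 1407]].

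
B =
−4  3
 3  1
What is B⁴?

B² = [[25, −9], [−9, 10]]
B³ = [[−127, 66], [66, −17]]
B⁴ = [[706, −315], [−315, 181]]

[[706, −315], [−315, 181]]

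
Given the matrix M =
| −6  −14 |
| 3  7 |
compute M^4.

[[−6, −14], [3, 7]]

M² = M (a projection; rank 1, trace 1), so M^4 = M.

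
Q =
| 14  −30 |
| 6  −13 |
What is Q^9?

tr Q = 1 and det Q = −2, so the characteristic polynomial is λ² − (1)λ + (−2) with roots −1 and 2.
Eigenvectors give P = [[2, 5], [1, 2]] with P⁻¹ = [[−2, 5], [1, −2]], and Q = P·diag(−1, 2)·P⁻¹.
Then Q^9 = P·diag(−1, 512)·P⁻¹ = [[−2, 2560], [−1, 1024]] · [[−2, 5], [1, −2]] = [[2564, −5130], [1026, −2053]].

[[2564, −5130], [1026, −2053]]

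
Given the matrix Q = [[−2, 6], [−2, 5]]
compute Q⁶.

tr Q = 3 and det Q = 2, so the characteristic polynomial is λ² − (3)λ + (2) with roots 1 and 2.
Eigenvectors give P = [[2, −3], [1, −2]] with P⁻¹ = [[2, −3], [1, −2]], and Q = P·diag(1, 2)·P⁻¹.
Then Q⁶ = P·diag(1, 64)·P⁻¹ = [[2, −192], [1, −128]] · [[2, −3], [1, −2]] = [[−188, 378], [−126, 253]].

[[−188, 378], [−126, 253]]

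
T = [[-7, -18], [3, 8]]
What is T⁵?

tr T = 1 and det T = -2, so the characteristic polynomial is λ² − (1)λ + (-2) with roots 2 and -1.
Eigenvectors give P = [[-2, -3], [1, 1]] with P⁻¹ = [[1, 3], [-1, -2]], and T = P·diag(2, -1)·P⁻¹.
Then T⁵ = P·diag(32, -1)·P⁻¹ = [[-64, 3], [32, -1]] · [[1, 3], [-1, -2]] = [[-67, -198], [33, 98]].

[[-67, -198], [33, 98]]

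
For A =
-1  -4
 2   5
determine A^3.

[[-25, -52], [26, 53]]

tr A = 4 and det A = 3, so the characteristic polynomial is λ² − (4)λ + (3) with roots 1 and 3.
Eigenvectors give P = [[-2, -1], [1, 1]] with P⁻¹ = [[-1, -1], [1, 2]], and A = P·diag(1, 3)·P⁻¹.
Then A^3 = P·diag(1, 27)·P⁻¹ = [[-2, -27], [1, 27]] · [[-1, -1], [1, 2]] = [[-25, -52], [26, 53]].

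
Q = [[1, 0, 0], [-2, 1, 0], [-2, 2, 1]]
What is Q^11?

Q = I + N where N = [[0, 0, 0], [-2, 0, 0], [-2, 2, 0]] is strictly lower-triangular, so N^3 = 0.
(I + N)^11 = I + 11·N + 55·N^2 = [[1, 0, 0], [-22, 1, 0], [-242, 22, 1]].

[[1, 0, 0], [-22, 1, 0], [-242, 22, 1]]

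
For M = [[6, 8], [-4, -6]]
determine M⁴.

[[16, 0], [0, 16]]

tr M = 0 and det M = -4, so the characteristic polynomial is λ² − (0)λ + (-4) with roots 2 and -2.
Eigenvectors give P = [[2, 1], [-1, -1]] with P⁻¹ = [[1, 1], [-1, -2]], and M = P·diag(2, -2)·P⁻¹.
Then M⁴ = P·diag(16, 16)·P⁻¹ = [[32, 16], [-16, -16]] · [[1, 1], [-1, -2]] = [[16, 0], [0, 16]].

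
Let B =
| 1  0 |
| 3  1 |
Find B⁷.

B = I + N where N = [[0, 0], [3, 0]] is strictly lower-triangular, so N² = 0.
(I + N)⁷ = I + 7·N = [[1, 0], [21, 1]].

[[1, 0], [21, 1]]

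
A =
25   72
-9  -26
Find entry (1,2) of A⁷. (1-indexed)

tr A = -1 and det A = -2, so the characteristic polynomial is λ² − (-1)λ + (-2) with roots 1 and -2.
Eigenvectors give P = [[-3, 8], [1, -3]] with P⁻¹ = [[-3, -8], [-1, -3]], and A = P·diag(1, -2)·P⁻¹.
Then A⁷ = P·diag(1, -128)·P⁻¹ = [[-3, -1024], [1, 384]] · [[-3, -8], [-1, -3]] = [[1033, 3096], [-387, -1160]].

3096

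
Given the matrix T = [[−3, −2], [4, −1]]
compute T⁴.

T² = [[1, 8], [−16, −7]]
T³ = [[29, −10], [20, 39]]
T⁴ = [[−127, −48], [96, −79]]

[[−127, −48], [96, −79]]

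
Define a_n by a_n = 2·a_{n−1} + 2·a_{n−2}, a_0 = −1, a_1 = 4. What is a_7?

1072

With companion matrix B = [[2, 2], [1, 0]], [a_n, a_{n−1}]ᵀ = B·[a_{n−1}, a_{n−2}]ᵀ, so [a_7, a_6]ᵀ = B⁶·[a_1, a_0]ᵀ.
B⁶ = [[328, 240], [120, 88]], giving [a_7, a_6]ᵀ = [[1072], [392]].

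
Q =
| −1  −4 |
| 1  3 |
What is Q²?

[[−3, −8], [2, 5]]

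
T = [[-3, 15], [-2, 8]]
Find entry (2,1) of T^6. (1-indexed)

-1330

tr T = 5 and det T = 6, so the characteristic polynomial is λ² − (5)λ + (6) with roots 3 and 2.
Eigenvectors give P = [[-5, 3], [-2, 1]] with P⁻¹ = [[1, -3], [2, -5]], and T = P·diag(3, 2)·P⁻¹.
Then T^6 = P·diag(729, 64)·P⁻¹ = [[-3645, 192], [-1458, 64]] · [[1, -3], [2, -5]] = [[-3261, 9975], [-1330, 4054]].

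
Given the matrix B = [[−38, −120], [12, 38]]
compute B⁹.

[[−9728, −30720], [3072, 9728]]

tr B = 0 and det B = −4, so the characteristic polynomial is λ² − (0)λ + (−4) with roots 2 and −2.
Eigenvectors give P = [[−3, 10], [1, −3]] with P⁻¹ = [[3, 10], [1, 3]], and B = P·diag(2, −2)·P⁻¹.
Then B⁹ = P·diag(512, −512)·P⁻¹ = [[−1536, −5120], [512, 1536]] · [[3, 10], [1, 3]] = [[−9728, −30720], [3072, 9728]].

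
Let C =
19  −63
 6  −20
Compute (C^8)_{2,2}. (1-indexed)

1786

tr C = −1 and det C = −2, so the characteristic polynomial is λ² − (−1)λ + (−2) with roots 1 and −2.
Eigenvectors give P = [[7, 3], [2, 1]] with P⁻¹ = [[1, −3], [−2, 7]], and C = P·diag(1, −2)·P⁻¹.
Then C^8 = P·diag(1, 256)·P⁻¹ = [[7, 768], [2, 256]] · [[1, −3], [−2, 7]] = [[−1529, 5355], [−510, 1786]].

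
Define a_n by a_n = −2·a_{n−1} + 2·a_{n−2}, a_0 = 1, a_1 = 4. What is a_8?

With companion matrix B = [[−2, 2], [1, 0]], [a_n, a_{n−1}]ᵀ = B·[a_{n−1}, a_{n−2}]ᵀ, so [a_8, a_7]ᵀ = B⁷·[a_1, a_0]ᵀ.
B⁷ = [[−896, 656], [328, −240]], giving [a_8, a_7]ᵀ = [[−2928], [1072]].

−2928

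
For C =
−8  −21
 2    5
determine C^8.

tr C = −3 and det C = 2, so the characteristic polynomial is λ² − (−3)λ + (2) with roots −1 and −2.
Eigenvectors give P = [[−3, 7], [1, −2]] with P⁻¹ = [[2, 7], [1, 3]], and C = P·diag(−1, −2)·P⁻¹.
Then C^8 = P·diag(1, 256)·P⁻¹ = [[−3, 1792], [1, −512]] · [[2, 7], [1, 3]] = [[1786, 5355], [−510, −1529]].

[[1786, 5355], [−510, −1529]]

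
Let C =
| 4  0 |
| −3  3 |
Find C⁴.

C² = [[16, 0], [−21, 9]]
C³ = [[64, 0], [−111, 27]]
C⁴ = [[256, 0], [−525, 81]]

[[256, 0], [−525, 81]]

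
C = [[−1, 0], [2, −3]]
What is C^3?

[[−1, 0], [26, −27]]

tr C = −4 and det C = 3, so the characteristic polynomial is λ² − (−4)λ + (3) with roots −3 and −1.
Eigenvectors give P = [[0, 1], [−1, 1]] with P⁻¹ = [[1, −1], [1, 0]], and C = P·diag(−3, −1)·P⁻¹.
Then C^3 = P·diag(−27, −1)·P⁻¹ = [[0, −1], [27, −1]] · [[1, −1], [1, 0]] = [[−1, 0], [26, −27]].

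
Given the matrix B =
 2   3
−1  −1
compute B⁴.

B² = [[1, 3], [−1, −2]]
B³ = [[−1, 0], [0, −1]]
B⁴ = [[−2, −3], [1, 1]]

[[−2, −3], [1, 1]]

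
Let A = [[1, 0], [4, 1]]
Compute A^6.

[[1, 0], [24, 1]]

A = I + N where N = [[0, 0], [4, 0]] is strictly lower-triangular, so N^2 = 0.
(I + N)^6 = I + 6·N = [[1, 0], [24, 1]].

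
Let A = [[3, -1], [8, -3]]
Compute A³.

[[3, -1], [8, -3]]

A² = I (check: tr A = 0 and det A = -1), so A³ = A since 3 is odd.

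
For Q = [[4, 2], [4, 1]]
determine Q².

[[24, 10], [20, 9]]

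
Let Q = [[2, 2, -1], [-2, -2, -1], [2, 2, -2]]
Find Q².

[[-2, -2, -2], [-2, -2, 6], [-4, -4, 0]]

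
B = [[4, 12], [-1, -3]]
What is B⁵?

B² = B (a projection; rank 1, trace 1), so B⁵ = B.

[[4, 12], [-1, -3]]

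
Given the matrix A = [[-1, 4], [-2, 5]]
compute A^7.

tr A = 4 and det A = 3, so the characteristic polynomial is λ² − (4)λ + (3) with roots 3 and 1.
Eigenvectors give P = [[-1, 2], [-1, 1]] with P⁻¹ = [[1, -2], [1, -1]], and A = P·diag(3, 1)·P⁻¹.
Then A^7 = P·diag(2187, 1)·P⁻¹ = [[-2187, 2], [-2187, 1]] · [[1, -2], [1, -1]] = [[-2185, 4372], [-2186, 4373]].

[[-2185, 4372], [-2186, 4373]]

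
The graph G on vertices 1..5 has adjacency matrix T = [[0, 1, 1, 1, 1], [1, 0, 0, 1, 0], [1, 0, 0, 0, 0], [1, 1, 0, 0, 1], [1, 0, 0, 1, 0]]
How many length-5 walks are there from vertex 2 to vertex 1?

The number of length-5 walks from vertex 2 to vertex 1 is entry (2,1) of T⁵, where T is the adjacency matrix.
T² = [[4, 1, 0, 2, 1], [1, 2, 1, 1, 2], [0, 1, 1, 1, 1], [2, 1, 1, 3, 1], [1, 2, 1, 1, 2]]
T³ = [[4, 6, 4, 6, 6], [6, 2, 1, 5, 2], [4, 1, 0, 2, 1], [6, 5, 2, 4, 5], [6, 2, 1, 5, 2]]
T⁴ = [[22, 10, 4, 16, 10], [10, 11, 6, 10, 11], [4, 6, 4, 6, 6], [16, 10, 6, 16, 10], [10, 11, 6, 10, 11]]
T⁵ = [[40, 38, 22, 42, 38], [38, 20, 10, 32, 20], [22, 10, 4, 16, 10], [42, 32, 16, 36, 32], [38, 20, 10, 32, 20]]

38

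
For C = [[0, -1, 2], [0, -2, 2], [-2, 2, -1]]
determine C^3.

[[8, -16, 8], [12, -24, 14], [-2, 8, -5]]

C^2 = [[-4, 6, -4], [-4, 8, -6], [2, -4, 1]]
C^3 = [[8, -16, 8], [12, -24, 14], [-2, 8, -5]]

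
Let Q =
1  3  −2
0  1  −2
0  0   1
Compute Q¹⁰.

[[1, 30, −290], [0, 1, −20], [0, 0, 1]]

Q = I + N where N = [[0, 3, −2], [0, 0, −2], [0, 0, 0]] is strictly upper-triangular, so N³ = 0.
(I + N)¹⁰ = I + 10·N + 45·N² = [[1, 30, −290], [0, 1, −20], [0, 0, 1]].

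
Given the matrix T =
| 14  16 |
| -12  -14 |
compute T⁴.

tr T = 0 and det T = -4, so the characteristic polynomial is λ² − (0)λ + (-4) with roots 2 and -2.
Eigenvectors give P = [[4, -1], [-3, 1]] with P⁻¹ = [[1, 1], [3, 4]], and T = P·diag(2, -2)·P⁻¹.
Then T⁴ = P·diag(16, 16)·P⁻¹ = [[64, -16], [-48, 16]] · [[1, 1], [3, 4]] = [[16, 0], [0, 16]].

[[16, 0], [0, 16]]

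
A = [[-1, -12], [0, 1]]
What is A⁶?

A² = I (check: tr A = 0 and det A = -1), so A⁶ = I since 6 is even.

[[1, 0], [0, 1]]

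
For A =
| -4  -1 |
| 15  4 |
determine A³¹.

A² = I (check: tr A = 0 and det A = -1), so A³¹ = A since 31 is odd.

[[-4, -1], [15, 4]]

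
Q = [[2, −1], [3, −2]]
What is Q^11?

Q² = I (check: tr Q = 0 and det Q = −1), so Q^11 = Q since 11 is odd.

[[2, −1], [3, −2]]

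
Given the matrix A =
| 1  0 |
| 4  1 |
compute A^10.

A = I + N where N = [[0, 0], [4, 0]] is strictly lower-triangular, so N^2 = 0.
(I + N)^10 = I + 10·N = [[1, 0], [40, 1]].

[[1, 0], [40, 1]]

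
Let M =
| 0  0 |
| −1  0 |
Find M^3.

M is strictly triangular, hence nilpotent: M^2 = 0, so M^3 = 0.

[[0, 0], [0, 0]]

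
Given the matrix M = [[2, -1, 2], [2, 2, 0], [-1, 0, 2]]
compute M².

[[0, -4, 8], [8, 2, 4], [-4, 1, 2]]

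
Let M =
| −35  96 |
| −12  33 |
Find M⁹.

tr M = −2 and det M = −3, so the characteristic polynomial is λ² − (−2)λ + (−3) with roots −3 and 1.
Eigenvectors give P = [[3, −8], [1, −3]] with P⁻¹ = [[3, −8], [1, −3]], and M = P·diag(−3, 1)·P⁻¹.
Then M⁹ = P·diag(−19683, 1)·P⁻¹ = [[−59049, −8], [−19683, −3]] · [[3, −8], [1, −3]] = [[−177155, 472416], [−59052, 157473]].

[[−177155, 472416], [−59052, 157473]]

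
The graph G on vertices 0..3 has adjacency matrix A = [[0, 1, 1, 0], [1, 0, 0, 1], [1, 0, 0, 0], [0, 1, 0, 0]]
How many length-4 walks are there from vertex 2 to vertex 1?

3

The number of length-4 walks from vertex 2 to vertex 1 is entry (2,1) of A⁴, where A is the adjacency matrix.
A² = [[2, 0, 0, 1], [0, 2, 1, 0], [0, 1, 1, 0], [1, 0, 0, 1]]
A³ = [[0, 3, 2, 0], [3, 0, 0, 2], [2, 0, 0, 1], [0, 2, 1, 0]]
A⁴ = [[5, 0, 0, 3], [0, 5, 3, 0], [0, 3, 2, 0], [3, 0, 0, 2]]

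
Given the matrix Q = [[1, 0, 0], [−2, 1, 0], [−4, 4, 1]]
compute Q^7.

[[1, 0, 0], [−14, 1, 0], [−196, 28, 1]]

Q = I + N where N = [[0, 0, 0], [−2, 0, 0], [−4, 4, 0]] is strictly lower-triangular, so N^3 = 0.
(I + N)^7 = I + 7·N + 21·N^2 = [[1, 0, 0], [−14, 1, 0], [−196, 28, 1]].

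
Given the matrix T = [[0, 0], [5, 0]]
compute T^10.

[[0, 0], [0, 0]]

T is strictly triangular, hence nilpotent: T^2 = 0, so T^10 = 0.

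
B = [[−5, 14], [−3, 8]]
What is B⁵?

tr B = 3 and det B = 2, so the characteristic polynomial is λ² − (3)λ + (2) with roots 2 and 1.
Eigenvectors give P = [[2, 7], [1, 3]] with P⁻¹ = [[−3, 7], [1, −2]], and B = P·diag(2, 1)·P⁻¹.
Then B⁵ = P·diag(32, 1)·P⁻¹ = [[64, 7], [32, 3]] · [[−3, 7], [1, −2]] = [[−185, 434], [−93, 218]].

[[−185, 434], [−93, 218]]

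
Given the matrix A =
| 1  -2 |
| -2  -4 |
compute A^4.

[[61, 150], [150, 436]]

A^2 = [[5, 6], [6, 20]]
A^3 = [[-7, -34], [-34, -92]]
A^4 = [[61, 150], [150, 436]]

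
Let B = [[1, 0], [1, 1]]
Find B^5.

B = I + N where N = [[0, 0], [1, 0]] is strictly lower-triangular, so N^2 = 0.
(I + N)^5 = I + 5·N = [[1, 0], [5, 1]].

[[1, 0], [5, 1]]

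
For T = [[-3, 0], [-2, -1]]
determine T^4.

tr T = -4 and det T = 3, so the characteristic polynomial is λ² − (-4)λ + (3) with roots -3 and -1.
Eigenvectors give P = [[1, 0], [1, -1]] with P⁻¹ = [[1, 0], [1, -1]], and T = P·diag(-3, -1)·P⁻¹.
Then T^4 = P·diag(81, 1)·P⁻¹ = [[81, 0], [81, -1]] · [[1, 0], [1, -1]] = [[81, 0], [80, 1]].

[[81, 0], [80, 1]]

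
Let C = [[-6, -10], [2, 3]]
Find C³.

[[-36, -70], [14, 27]]

tr C = -3 and det C = 2, so the characteristic polynomial is λ² − (-3)λ + (2) with roots -2 and -1.
Eigenvectors give P = [[5, -2], [-2, 1]] with P⁻¹ = [[1, 2], [2, 5]], and C = P·diag(-2, -1)·P⁻¹.
Then C³ = P·diag(-8, -1)·P⁻¹ = [[-40, 2], [16, -1]] · [[1, 2], [2, 5]] = [[-36, -70], [14, 27]].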